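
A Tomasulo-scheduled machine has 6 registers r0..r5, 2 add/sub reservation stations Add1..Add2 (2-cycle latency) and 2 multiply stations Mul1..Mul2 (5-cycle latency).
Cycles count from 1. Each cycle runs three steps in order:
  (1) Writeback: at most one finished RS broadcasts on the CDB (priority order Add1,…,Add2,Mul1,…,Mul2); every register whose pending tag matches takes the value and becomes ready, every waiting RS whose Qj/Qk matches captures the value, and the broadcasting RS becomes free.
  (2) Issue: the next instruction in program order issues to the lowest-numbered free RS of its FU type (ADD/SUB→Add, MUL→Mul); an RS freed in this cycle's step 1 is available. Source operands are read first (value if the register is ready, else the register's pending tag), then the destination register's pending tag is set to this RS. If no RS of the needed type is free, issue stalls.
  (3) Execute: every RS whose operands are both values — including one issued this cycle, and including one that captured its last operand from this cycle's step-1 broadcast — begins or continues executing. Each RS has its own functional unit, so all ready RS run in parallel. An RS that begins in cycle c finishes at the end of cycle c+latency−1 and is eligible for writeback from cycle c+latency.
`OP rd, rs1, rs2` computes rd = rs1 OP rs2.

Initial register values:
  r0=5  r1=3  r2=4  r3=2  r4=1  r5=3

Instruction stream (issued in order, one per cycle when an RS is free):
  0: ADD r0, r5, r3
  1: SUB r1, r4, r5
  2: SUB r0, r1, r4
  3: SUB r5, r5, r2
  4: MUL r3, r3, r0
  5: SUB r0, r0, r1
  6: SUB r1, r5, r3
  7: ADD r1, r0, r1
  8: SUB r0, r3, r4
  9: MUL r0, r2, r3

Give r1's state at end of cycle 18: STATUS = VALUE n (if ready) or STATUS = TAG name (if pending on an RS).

cycle 1: issue ADD r0<-Add1 // r0:Add1,r1:3,r2:4,r3:2,r4:1,r5:3
cycle 2: issue SUB r1<-Add2 // r0:Add1,r1:Add2,r2:4,r3:2,r4:1,r5:3
cycle 3: CDB Add1=5; issue SUB r0<-Add1 // r0:Add1,r1:Add2,r2:4,r3:2,r4:1,r5:3
cycle 4: CDB Add2=-2; issue SUB r5<-Add2 // r0:Add1,r1:-2,r2:4,r3:2,r4:1,r5:Add2
cycle 5: issue MUL r3<-Mul1 // r0:Add1,r1:-2,r2:4,r3:Mul1,r4:1,r5:Add2
cycle 6: CDB Add1=-3; issue SUB r0<-Add1 // r0:Add1,r1:-2,r2:4,r3:Mul1,r4:1,r5:Add2
cycle 7: CDB Add2=-1; issue SUB r1<-Add2 // r0:Add1,r1:Add2,r2:4,r3:Mul1,r4:1,r5:-1
cycle 8: CDB Add1=-1; issue ADD r1<-Add1 // r0:-1,r1:Add1,r2:4,r3:Mul1,r4:1,r5:-1
cycle 9: stall // r0:-1,r1:Add1,r2:4,r3:Mul1,r4:1,r5:-1
cycle 10: stall // r0:-1,r1:Add1,r2:4,r3:Mul1,r4:1,r5:-1
cycle 11: CDB Mul1=-6; stall // r0:-1,r1:Add1,r2:4,r3:-6,r4:1,r5:-1
cycle 12: stall // r0:-1,r1:Add1,r2:4,r3:-6,r4:1,r5:-1
cycle 13: CDB Add2=5; issue SUB r0<-Add2 // r0:Add2,r1:Add1,r2:4,r3:-6,r4:1,r5:-1
cycle 14: issue MUL r0<-Mul1 // r0:Mul1,r1:Add1,r2:4,r3:-6,r4:1,r5:-1
cycle 15: CDB Add1=4 // r0:Mul1,r1:4,r2:4,r3:-6,r4:1,r5:-1
cycle 16: CDB Add2=-7 // r0:Mul1,r1:4,r2:4,r3:-6,r4:1,r5:-1
cycle 17: - // r0:Mul1,r1:4,r2:4,r3:-6,r4:1,r5:-1
cycle 18: - // r0:Mul1,r1:4,r2:4,r3:-6,r4:1,r5:-1

STATUS = VALUE 4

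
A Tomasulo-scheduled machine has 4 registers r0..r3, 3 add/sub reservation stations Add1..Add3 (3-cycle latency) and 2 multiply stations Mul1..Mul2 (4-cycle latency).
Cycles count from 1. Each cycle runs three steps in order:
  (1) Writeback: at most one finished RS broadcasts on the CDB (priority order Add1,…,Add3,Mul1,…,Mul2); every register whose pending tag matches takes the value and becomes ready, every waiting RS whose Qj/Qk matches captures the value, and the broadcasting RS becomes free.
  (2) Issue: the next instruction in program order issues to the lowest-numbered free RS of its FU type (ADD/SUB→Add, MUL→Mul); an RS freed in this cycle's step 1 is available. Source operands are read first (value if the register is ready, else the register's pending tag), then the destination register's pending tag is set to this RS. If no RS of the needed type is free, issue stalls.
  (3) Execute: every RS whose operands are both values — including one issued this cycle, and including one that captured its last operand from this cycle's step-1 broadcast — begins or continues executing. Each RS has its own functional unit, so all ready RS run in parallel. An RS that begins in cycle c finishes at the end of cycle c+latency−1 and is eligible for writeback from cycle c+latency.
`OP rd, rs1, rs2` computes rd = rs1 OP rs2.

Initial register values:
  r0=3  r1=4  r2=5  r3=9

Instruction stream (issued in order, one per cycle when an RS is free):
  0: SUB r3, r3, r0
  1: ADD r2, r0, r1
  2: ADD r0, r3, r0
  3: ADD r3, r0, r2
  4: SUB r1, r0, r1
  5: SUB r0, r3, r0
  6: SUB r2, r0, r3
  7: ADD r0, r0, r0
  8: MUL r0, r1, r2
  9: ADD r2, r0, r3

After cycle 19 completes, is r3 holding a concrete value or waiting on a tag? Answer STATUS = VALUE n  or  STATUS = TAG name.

  c1: issue SUB r3<-Add1  regs: r0:3,r1:4,r2:5,r3:Add1
  c2: issue ADD r2<-Add2  regs: r0:3,r1:4,r2:Add2,r3:Add1
  c3: issue ADD r0<-Add3  regs: r0:Add3,r1:4,r2:Add2,r3:Add1
  c4: CDB Add1=6; issue ADD r3<-Add1  regs: r0:Add3,r1:4,r2:Add2,r3:Add1
  c5: CDB Add2=7; issue SUB r1<-Add2  regs: r0:Add3,r1:Add2,r2:7,r3:Add1
  c6: stall  regs: r0:Add3,r1:Add2,r2:7,r3:Add1
  c7: CDB Add3=9; issue SUB r0<-Add3  regs: r0:Add3,r1:Add2,r2:7,r3:Add1
  c8: stall  regs: r0:Add3,r1:Add2,r2:7,r3:Add1
  c9: stall  regs: r0:Add3,r1:Add2,r2:7,r3:Add1
  c10: CDB Add1=16; issue SUB r2<-Add1  regs: r0:Add3,r1:Add2,r2:Add1,r3:16
  c11: CDB Add2=5; issue ADD r0<-Add2  regs: r0:Add2,r1:5,r2:Add1,r3:16
  c12: issue MUL r0<-Mul1  regs: r0:Mul1,r1:5,r2:Add1,r3:16
  c13: CDB Add3=7; issue ADD r2<-Add3  regs: r0:Mul1,r1:5,r2:Add3,r3:16
  c14: -  regs: r0:Mul1,r1:5,r2:Add3,r3:16
  c15: -  regs: r0:Mul1,r1:5,r2:Add3,r3:16
  c16: CDB Add1=-9  regs: r0:Mul1,r1:5,r2:Add3,r3:16
  c17: CDB Add2=14  regs: r0:Mul1,r1:5,r2:Add3,r3:16
  c18: -  regs: r0:Mul1,r1:5,r2:Add3,r3:16
  c19: -  regs: r0:Mul1,r1:5,r2:Add3,r3:16

STATUS = VALUE 16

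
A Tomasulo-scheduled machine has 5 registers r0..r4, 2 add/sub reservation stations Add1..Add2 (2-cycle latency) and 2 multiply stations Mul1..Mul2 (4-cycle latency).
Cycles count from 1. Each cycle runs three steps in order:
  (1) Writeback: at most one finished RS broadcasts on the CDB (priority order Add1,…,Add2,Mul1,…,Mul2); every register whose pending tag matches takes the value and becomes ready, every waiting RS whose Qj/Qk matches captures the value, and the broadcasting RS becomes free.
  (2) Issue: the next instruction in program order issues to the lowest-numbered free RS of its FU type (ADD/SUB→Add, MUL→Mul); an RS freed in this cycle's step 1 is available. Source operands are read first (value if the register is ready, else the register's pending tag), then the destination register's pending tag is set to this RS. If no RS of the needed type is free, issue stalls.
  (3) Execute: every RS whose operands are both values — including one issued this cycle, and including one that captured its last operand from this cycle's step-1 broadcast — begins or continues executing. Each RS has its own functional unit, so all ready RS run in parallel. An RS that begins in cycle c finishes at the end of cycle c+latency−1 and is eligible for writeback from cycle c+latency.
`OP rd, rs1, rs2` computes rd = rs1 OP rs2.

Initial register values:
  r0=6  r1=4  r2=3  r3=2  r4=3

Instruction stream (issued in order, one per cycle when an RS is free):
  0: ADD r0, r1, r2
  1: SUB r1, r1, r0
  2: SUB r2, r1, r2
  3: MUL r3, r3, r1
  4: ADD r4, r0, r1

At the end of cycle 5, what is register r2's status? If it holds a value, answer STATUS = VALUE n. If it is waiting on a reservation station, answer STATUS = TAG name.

STATUS = TAG Add1

cycle 1: issue ADD r0<-Add1 // r0:Add1,r1:4,r2:3,r3:2,r4:3
cycle 2: issue SUB r1<-Add2 // r0:Add1,r1:Add2,r2:3,r3:2,r4:3
cycle 3: CDB Add1=7; issue SUB r2<-Add1 // r0:7,r1:Add2,r2:Add1,r3:2,r4:3
cycle 4: issue MUL r3<-Mul1 // r0:7,r1:Add2,r2:Add1,r3:Mul1,r4:3
cycle 5: CDB Add2=-3; issue ADD r4<-Add2 // r0:7,r1:-3,r2:Add1,r3:Mul1,r4:Add2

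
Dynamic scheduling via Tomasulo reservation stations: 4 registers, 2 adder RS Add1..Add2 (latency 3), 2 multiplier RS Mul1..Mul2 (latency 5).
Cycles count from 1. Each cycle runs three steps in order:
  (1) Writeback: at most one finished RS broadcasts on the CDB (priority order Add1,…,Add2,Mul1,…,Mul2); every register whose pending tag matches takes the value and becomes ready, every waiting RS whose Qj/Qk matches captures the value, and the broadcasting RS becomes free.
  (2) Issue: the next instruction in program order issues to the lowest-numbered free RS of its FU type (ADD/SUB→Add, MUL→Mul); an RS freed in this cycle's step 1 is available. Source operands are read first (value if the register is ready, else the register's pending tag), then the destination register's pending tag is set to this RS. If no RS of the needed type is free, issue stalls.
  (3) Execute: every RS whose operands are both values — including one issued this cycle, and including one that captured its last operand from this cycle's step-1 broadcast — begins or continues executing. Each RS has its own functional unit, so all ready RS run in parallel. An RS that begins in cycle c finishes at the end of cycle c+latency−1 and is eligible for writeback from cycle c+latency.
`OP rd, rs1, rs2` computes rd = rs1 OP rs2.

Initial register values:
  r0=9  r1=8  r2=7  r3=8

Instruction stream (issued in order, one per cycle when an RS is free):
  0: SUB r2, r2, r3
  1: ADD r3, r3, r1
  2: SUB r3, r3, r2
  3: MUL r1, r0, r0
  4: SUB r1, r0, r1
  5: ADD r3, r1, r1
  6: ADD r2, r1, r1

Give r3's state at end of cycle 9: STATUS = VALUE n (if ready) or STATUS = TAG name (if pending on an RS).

STATUS = TAG Add1

  c1: issue SUB r2<-Add1  regs: r0:9,r1:8,r2:Add1,r3:8
  c2: issue ADD r3<-Add2  regs: r0:9,r1:8,r2:Add1,r3:Add2
  c3: stall  regs: r0:9,r1:8,r2:Add1,r3:Add2
  c4: CDB Add1=-1; issue SUB r3<-Add1  regs: r0:9,r1:8,r2:-1,r3:Add1
  c5: CDB Add2=16; issue MUL r1<-Mul1  regs: r0:9,r1:Mul1,r2:-1,r3:Add1
  c6: issue SUB r1<-Add2  regs: r0:9,r1:Add2,r2:-1,r3:Add1
  c7: stall  regs: r0:9,r1:Add2,r2:-1,r3:Add1
  c8: CDB Add1=17; issue ADD r3<-Add1  regs: r0:9,r1:Add2,r2:-1,r3:Add1
  c9: stall  regs: r0:9,r1:Add2,r2:-1,r3:Add1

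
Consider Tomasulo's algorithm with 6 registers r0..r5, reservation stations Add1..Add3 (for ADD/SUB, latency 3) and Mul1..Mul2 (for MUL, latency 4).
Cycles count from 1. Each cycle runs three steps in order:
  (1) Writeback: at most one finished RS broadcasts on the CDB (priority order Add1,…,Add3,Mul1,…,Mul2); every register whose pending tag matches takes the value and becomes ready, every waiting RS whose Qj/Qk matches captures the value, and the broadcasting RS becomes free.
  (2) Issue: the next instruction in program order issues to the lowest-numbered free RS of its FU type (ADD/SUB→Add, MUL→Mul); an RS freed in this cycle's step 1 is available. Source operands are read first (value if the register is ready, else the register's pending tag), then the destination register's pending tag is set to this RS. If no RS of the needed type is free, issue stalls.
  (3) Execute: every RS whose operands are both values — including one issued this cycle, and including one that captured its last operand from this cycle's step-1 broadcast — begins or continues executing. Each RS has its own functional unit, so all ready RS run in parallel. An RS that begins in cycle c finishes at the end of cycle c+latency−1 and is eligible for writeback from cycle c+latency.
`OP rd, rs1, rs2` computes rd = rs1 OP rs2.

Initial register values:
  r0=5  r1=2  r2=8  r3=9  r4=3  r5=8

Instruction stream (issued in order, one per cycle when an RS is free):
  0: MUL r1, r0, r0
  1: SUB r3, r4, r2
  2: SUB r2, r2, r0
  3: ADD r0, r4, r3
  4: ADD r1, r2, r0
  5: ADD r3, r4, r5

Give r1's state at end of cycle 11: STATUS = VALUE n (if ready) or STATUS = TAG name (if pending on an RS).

cycle 1: issue MUL r1<-Mul1 // r0:5,r1:Mul1,r2:8,r3:9,r4:3,r5:8
cycle 2: issue SUB r3<-Add1 // r0:5,r1:Mul1,r2:8,r3:Add1,r4:3,r5:8
cycle 3: issue SUB r2<-Add2 // r0:5,r1:Mul1,r2:Add2,r3:Add1,r4:3,r5:8
cycle 4: issue ADD r0<-Add3 // r0:Add3,r1:Mul1,r2:Add2,r3:Add1,r4:3,r5:8
cycle 5: CDB Add1=-5; issue ADD r1<-Add1 // r0:Add3,r1:Add1,r2:Add2,r3:-5,r4:3,r5:8
cycle 6: CDB Add2=3; issue ADD r3<-Add2 // r0:Add3,r1:Add1,r2:3,r3:Add2,r4:3,r5:8
cycle 7: CDB Mul1=25 // r0:Add3,r1:Add1,r2:3,r3:Add2,r4:3,r5:8
cycle 8: CDB Add3=-2 // r0:-2,r1:Add1,r2:3,r3:Add2,r4:3,r5:8
cycle 9: CDB Add2=11 // r0:-2,r1:Add1,r2:3,r3:11,r4:3,r5:8
cycle 10: - // r0:-2,r1:Add1,r2:3,r3:11,r4:3,r5:8
cycle 11: CDB Add1=1 // r0:-2,r1:1,r2:3,r3:11,r4:3,r5:8

STATUS = VALUE 1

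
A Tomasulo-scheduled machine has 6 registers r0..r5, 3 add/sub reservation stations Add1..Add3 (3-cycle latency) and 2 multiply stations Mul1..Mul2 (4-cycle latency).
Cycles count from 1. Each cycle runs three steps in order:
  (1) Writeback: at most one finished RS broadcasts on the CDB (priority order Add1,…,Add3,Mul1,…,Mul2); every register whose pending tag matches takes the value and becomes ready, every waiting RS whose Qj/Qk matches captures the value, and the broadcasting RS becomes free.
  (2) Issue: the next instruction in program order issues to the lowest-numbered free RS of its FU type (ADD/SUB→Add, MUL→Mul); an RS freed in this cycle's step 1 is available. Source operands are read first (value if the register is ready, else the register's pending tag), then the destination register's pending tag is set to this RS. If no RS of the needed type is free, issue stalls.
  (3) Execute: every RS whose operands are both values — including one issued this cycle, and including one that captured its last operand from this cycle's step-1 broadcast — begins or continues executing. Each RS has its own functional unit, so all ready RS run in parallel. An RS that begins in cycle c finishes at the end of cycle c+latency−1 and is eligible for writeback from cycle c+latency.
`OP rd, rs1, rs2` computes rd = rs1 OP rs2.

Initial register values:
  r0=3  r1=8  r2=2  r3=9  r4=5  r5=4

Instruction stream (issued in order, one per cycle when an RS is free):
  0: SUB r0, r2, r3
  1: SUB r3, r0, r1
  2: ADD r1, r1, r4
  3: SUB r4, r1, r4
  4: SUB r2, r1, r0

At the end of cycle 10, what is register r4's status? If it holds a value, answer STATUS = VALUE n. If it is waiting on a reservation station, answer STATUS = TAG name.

STATUS = VALUE 8

c1: issue SUB r0<-Add1 | r0:Add1,r1:8,r2:2,r3:9,r4:5,r5:4
c2: issue SUB r3<-Add2 | r0:Add1,r1:8,r2:2,r3:Add2,r4:5,r5:4
c3: issue ADD r1<-Add3 | r0:Add1,r1:Add3,r2:2,r3:Add2,r4:5,r5:4
c4: CDB Add1=-7; issue SUB r4<-Add1 | r0:-7,r1:Add3,r2:2,r3:Add2,r4:Add1,r5:4
c5: stall | r0:-7,r1:Add3,r2:2,r3:Add2,r4:Add1,r5:4
c6: CDB Add3=13; issue SUB r2<-Add3 | r0:-7,r1:13,r2:Add3,r3:Add2,r4:Add1,r5:4
c7: CDB Add2=-15 | r0:-7,r1:13,r2:Add3,r3:-15,r4:Add1,r5:4
c8: - | r0:-7,r1:13,r2:Add3,r3:-15,r4:Add1,r5:4
c9: CDB Add1=8 | r0:-7,r1:13,r2:Add3,r3:-15,r4:8,r5:4
c10: CDB Add3=20 | r0:-7,r1:13,r2:20,r3:-15,r4:8,r5:4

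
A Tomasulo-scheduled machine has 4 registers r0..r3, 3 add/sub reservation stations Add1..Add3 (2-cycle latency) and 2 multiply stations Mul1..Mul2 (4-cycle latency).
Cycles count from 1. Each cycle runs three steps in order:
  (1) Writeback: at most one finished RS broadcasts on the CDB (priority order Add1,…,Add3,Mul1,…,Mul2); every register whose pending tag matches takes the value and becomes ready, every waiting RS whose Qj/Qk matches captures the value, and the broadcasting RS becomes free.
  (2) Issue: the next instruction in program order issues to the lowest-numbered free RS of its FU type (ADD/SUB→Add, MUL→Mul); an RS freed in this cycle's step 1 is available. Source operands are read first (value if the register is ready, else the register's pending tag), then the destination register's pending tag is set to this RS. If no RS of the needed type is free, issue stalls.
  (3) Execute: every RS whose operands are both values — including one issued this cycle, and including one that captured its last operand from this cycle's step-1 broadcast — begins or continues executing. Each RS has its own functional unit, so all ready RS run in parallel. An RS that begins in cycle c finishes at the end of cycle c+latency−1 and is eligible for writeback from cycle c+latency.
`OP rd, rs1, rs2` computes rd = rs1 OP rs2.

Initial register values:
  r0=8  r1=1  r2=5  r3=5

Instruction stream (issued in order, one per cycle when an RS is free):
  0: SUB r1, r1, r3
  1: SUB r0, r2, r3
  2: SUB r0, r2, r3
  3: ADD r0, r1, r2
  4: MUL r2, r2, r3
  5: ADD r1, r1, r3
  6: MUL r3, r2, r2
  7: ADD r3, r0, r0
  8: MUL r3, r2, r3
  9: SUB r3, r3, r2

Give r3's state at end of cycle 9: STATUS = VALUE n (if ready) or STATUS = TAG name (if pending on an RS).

c1: issue SUB r1<-Add1 | r0:8,r1:Add1,r2:5,r3:5
c2: issue SUB r0<-Add2 | r0:Add2,r1:Add1,r2:5,r3:5
c3: CDB Add1=-4; issue SUB r0<-Add1 | r0:Add1,r1:-4,r2:5,r3:5
c4: CDB Add2=0; issue ADD r0<-Add2 | r0:Add2,r1:-4,r2:5,r3:5
c5: CDB Add1=0; issue MUL r2<-Mul1 | r0:Add2,r1:-4,r2:Mul1,r3:5
c6: CDB Add2=1; issue ADD r1<-Add1 | r0:1,r1:Add1,r2:Mul1,r3:5
c7: issue MUL r3<-Mul2 | r0:1,r1:Add1,r2:Mul1,r3:Mul2
c8: CDB Add1=1; issue ADD r3<-Add1 | r0:1,r1:1,r2:Mul1,r3:Add1
c9: CDB Mul1=25; issue MUL r3<-Mul1 | r0:1,r1:1,r2:25,r3:Mul1

STATUS = TAG Mul1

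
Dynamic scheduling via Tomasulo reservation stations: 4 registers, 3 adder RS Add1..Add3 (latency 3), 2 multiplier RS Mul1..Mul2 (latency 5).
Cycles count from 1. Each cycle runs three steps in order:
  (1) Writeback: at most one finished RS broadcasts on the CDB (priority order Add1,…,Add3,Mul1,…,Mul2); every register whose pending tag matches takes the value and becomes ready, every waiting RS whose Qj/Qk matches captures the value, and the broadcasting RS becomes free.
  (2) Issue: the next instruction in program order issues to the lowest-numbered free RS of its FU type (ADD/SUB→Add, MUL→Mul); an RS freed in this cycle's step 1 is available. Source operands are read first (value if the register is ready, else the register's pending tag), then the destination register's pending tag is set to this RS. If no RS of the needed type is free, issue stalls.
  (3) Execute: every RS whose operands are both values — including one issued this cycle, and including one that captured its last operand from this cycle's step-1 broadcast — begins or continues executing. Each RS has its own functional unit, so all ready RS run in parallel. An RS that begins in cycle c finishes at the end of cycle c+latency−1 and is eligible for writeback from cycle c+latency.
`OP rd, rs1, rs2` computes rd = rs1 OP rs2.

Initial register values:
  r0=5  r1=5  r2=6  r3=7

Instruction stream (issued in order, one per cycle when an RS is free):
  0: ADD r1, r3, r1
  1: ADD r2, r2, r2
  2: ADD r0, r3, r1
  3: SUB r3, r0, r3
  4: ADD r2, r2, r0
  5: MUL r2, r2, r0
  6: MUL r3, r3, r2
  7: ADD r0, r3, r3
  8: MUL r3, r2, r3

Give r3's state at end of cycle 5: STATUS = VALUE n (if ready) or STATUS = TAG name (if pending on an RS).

  c1: issue ADD r1<-Add1  regs: r0:5,r1:Add1,r2:6,r3:7
  c2: issue ADD r2<-Add2  regs: r0:5,r1:Add1,r2:Add2,r3:7
  c3: issue ADD r0<-Add3  regs: r0:Add3,r1:Add1,r2:Add2,r3:7
  c4: CDB Add1=12; issue SUB r3<-Add1  regs: r0:Add3,r1:12,r2:Add2,r3:Add1
  c5: CDB Add2=12; issue ADD r2<-Add2  regs: r0:Add3,r1:12,r2:Add2,r3:Add1

STATUS = TAG Add1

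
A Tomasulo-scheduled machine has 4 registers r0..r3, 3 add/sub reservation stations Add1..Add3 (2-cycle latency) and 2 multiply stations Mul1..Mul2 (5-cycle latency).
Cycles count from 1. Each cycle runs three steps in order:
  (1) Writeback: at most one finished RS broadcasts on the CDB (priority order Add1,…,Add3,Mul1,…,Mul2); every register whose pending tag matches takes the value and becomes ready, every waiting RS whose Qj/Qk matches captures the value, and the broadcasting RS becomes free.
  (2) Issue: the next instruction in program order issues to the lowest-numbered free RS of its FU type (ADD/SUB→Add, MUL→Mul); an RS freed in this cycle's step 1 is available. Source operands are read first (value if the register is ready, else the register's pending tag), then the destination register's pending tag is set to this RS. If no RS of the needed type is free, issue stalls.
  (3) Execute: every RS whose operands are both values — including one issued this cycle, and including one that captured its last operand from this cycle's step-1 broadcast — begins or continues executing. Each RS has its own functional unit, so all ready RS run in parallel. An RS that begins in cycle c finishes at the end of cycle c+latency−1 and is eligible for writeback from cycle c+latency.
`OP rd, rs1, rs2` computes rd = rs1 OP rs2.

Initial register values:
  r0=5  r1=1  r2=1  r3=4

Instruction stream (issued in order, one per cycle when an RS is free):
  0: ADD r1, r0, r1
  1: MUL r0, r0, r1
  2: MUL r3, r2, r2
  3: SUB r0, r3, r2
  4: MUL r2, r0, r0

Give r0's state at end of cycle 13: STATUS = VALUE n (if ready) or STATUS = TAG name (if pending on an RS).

STATUS = VALUE 0

c1: issue ADD r1<-Add1 | r0:5,r1:Add1,r2:1,r3:4
c2: issue MUL r0<-Mul1 | r0:Mul1,r1:Add1,r2:1,r3:4
c3: CDB Add1=6; issue MUL r3<-Mul2 | r0:Mul1,r1:6,r2:1,r3:Mul2
c4: issue SUB r0<-Add1 | r0:Add1,r1:6,r2:1,r3:Mul2
c5: stall | r0:Add1,r1:6,r2:1,r3:Mul2
c6: stall | r0:Add1,r1:6,r2:1,r3:Mul2
c7: stall | r0:Add1,r1:6,r2:1,r3:Mul2
c8: CDB Mul1=30; issue MUL r2<-Mul1 | r0:Add1,r1:6,r2:Mul1,r3:Mul2
c9: CDB Mul2=1 | r0:Add1,r1:6,r2:Mul1,r3:1
c10: - | r0:Add1,r1:6,r2:Mul1,r3:1
c11: CDB Add1=0 | r0:0,r1:6,r2:Mul1,r3:1
c12: - | r0:0,r1:6,r2:Mul1,r3:1
c13: - | r0:0,r1:6,r2:Mul1,r3:1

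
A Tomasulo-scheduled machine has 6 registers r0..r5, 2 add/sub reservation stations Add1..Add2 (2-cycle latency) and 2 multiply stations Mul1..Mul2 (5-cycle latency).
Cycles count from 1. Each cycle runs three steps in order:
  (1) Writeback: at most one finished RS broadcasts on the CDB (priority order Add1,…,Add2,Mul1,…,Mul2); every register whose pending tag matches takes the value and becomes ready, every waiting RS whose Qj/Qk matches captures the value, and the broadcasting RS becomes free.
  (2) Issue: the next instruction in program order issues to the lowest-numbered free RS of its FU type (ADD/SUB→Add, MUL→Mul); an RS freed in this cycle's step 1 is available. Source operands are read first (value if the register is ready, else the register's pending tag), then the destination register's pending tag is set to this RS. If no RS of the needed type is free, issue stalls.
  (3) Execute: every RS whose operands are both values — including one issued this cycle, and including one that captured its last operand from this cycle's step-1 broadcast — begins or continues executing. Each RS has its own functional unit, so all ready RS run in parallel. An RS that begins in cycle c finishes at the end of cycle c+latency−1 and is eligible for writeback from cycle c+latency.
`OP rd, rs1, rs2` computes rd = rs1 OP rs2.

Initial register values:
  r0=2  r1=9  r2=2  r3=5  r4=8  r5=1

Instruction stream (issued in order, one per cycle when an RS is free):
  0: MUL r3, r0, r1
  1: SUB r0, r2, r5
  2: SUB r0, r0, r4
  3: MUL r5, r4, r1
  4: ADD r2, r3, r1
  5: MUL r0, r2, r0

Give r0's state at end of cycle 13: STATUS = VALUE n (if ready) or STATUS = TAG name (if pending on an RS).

STATUS = TAG Mul1

cycle 1: issue MUL r3<-Mul1 // r0:2,r1:9,r2:2,r3:Mul1,r4:8,r5:1
cycle 2: issue SUB r0<-Add1 // r0:Add1,r1:9,r2:2,r3:Mul1,r4:8,r5:1
cycle 3: issue SUB r0<-Add2 // r0:Add2,r1:9,r2:2,r3:Mul1,r4:8,r5:1
cycle 4: CDB Add1=1; issue MUL r5<-Mul2 // r0:Add2,r1:9,r2:2,r3:Mul1,r4:8,r5:Mul2
cycle 5: issue ADD r2<-Add1 // r0:Add2,r1:9,r2:Add1,r3:Mul1,r4:8,r5:Mul2
cycle 6: CDB Add2=-7; stall // r0:-7,r1:9,r2:Add1,r3:Mul1,r4:8,r5:Mul2
cycle 7: CDB Mul1=18; issue MUL r0<-Mul1 // r0:Mul1,r1:9,r2:Add1,r3:18,r4:8,r5:Mul2
cycle 8: - // r0:Mul1,r1:9,r2:Add1,r3:18,r4:8,r5:Mul2
cycle 9: CDB Add1=27 // r0:Mul1,r1:9,r2:27,r3:18,r4:8,r5:Mul2
cycle 10: CDB Mul2=72 // r0:Mul1,r1:9,r2:27,r3:18,r4:8,r5:72
cycle 11: - // r0:Mul1,r1:9,r2:27,r3:18,r4:8,r5:72
cycle 12: - // r0:Mul1,r1:9,r2:27,r3:18,r4:8,r5:72
cycle 13: - // r0:Mul1,r1:9,r2:27,r3:18,r4:8,r5:72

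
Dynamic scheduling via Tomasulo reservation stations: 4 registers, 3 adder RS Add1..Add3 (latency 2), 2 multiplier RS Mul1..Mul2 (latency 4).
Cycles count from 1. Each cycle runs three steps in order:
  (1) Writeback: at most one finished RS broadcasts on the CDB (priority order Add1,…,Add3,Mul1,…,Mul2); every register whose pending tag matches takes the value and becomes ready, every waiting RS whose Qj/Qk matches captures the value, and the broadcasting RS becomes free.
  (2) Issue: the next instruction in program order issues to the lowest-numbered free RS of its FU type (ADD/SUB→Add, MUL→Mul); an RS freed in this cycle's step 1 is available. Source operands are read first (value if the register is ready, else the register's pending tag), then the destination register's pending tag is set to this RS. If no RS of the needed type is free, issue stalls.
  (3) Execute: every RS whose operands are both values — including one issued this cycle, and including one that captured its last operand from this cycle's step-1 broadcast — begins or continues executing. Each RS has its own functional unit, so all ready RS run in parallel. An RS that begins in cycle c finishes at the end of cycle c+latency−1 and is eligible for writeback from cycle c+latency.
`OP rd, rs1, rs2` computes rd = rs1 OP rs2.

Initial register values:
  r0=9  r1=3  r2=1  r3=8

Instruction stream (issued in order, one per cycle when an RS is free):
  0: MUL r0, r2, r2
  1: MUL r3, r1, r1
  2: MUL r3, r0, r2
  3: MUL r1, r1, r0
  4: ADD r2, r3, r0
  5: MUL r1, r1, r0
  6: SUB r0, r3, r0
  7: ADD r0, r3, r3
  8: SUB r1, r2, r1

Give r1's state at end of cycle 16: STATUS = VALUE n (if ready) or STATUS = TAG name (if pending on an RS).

STATUS = VALUE -1

cycle 1: issue MUL r0<-Mul1 // r0:Mul1,r1:3,r2:1,r3:8
cycle 2: issue MUL r3<-Mul2 // r0:Mul1,r1:3,r2:1,r3:Mul2
cycle 3: stall // r0:Mul1,r1:3,r2:1,r3:Mul2
cycle 4: stall // r0:Mul1,r1:3,r2:1,r3:Mul2
cycle 5: CDB Mul1=1; issue MUL r3<-Mul1 // r0:1,r1:3,r2:1,r3:Mul1
cycle 6: CDB Mul2=9; issue MUL r1<-Mul2 // r0:1,r1:Mul2,r2:1,r3:Mul1
cycle 7: issue ADD r2<-Add1 // r0:1,r1:Mul2,r2:Add1,r3:Mul1
cycle 8: stall // r0:1,r1:Mul2,r2:Add1,r3:Mul1
cycle 9: CDB Mul1=1; issue MUL r1<-Mul1 // r0:1,r1:Mul1,r2:Add1,r3:1
cycle 10: CDB Mul2=3; issue SUB r0<-Add2 // r0:Add2,r1:Mul1,r2:Add1,r3:1
cycle 11: CDB Add1=2; issue ADD r0<-Add1 // r0:Add1,r1:Mul1,r2:2,r3:1
cycle 12: CDB Add2=0; issue SUB r1<-Add2 // r0:Add1,r1:Add2,r2:2,r3:1
cycle 13: CDB Add1=2 // r0:2,r1:Add2,r2:2,r3:1
cycle 14: CDB Mul1=3 // r0:2,r1:Add2,r2:2,r3:1
cycle 15: - // r0:2,r1:Add2,r2:2,r3:1
cycle 16: CDB Add2=-1 // r0:2,r1:-1,r2:2,r3:1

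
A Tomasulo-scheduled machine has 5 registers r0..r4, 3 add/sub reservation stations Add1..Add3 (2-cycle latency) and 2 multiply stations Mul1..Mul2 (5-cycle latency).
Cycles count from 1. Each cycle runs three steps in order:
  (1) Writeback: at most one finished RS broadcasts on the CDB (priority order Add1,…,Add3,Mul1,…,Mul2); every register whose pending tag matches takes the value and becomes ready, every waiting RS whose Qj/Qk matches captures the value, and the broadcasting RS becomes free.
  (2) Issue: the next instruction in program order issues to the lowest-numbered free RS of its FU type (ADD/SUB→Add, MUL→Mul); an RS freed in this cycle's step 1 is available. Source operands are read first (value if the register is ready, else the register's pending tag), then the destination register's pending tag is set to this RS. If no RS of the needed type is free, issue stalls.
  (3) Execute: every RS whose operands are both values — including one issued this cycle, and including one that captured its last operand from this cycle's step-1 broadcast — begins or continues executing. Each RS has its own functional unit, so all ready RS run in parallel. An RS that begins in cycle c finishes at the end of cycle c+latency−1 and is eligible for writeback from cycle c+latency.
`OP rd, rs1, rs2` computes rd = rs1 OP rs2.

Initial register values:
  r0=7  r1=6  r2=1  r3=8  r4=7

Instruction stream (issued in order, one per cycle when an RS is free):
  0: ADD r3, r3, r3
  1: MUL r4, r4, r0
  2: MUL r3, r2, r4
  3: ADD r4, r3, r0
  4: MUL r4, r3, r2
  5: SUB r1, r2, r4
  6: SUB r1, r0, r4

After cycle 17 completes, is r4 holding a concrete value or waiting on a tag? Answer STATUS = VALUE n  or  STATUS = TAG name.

c1: issue ADD r3<-Add1 | r0:7,r1:6,r2:1,r3:Add1,r4:7
c2: issue MUL r4<-Mul1 | r0:7,r1:6,r2:1,r3:Add1,r4:Mul1
c3: CDB Add1=16; issue MUL r3<-Mul2 | r0:7,r1:6,r2:1,r3:Mul2,r4:Mul1
c4: issue ADD r4<-Add1 | r0:7,r1:6,r2:1,r3:Mul2,r4:Add1
c5: stall | r0:7,r1:6,r2:1,r3:Mul2,r4:Add1
c6: stall | r0:7,r1:6,r2:1,r3:Mul2,r4:Add1
c7: CDB Mul1=49; issue MUL r4<-Mul1 | r0:7,r1:6,r2:1,r3:Mul2,r4:Mul1
c8: issue SUB r1<-Add2 | r0:7,r1:Add2,r2:1,r3:Mul2,r4:Mul1
c9: issue SUB r1<-Add3 | r0:7,r1:Add3,r2:1,r3:Mul2,r4:Mul1
c10: - | r0:7,r1:Add3,r2:1,r3:Mul2,r4:Mul1
c11: - | r0:7,r1:Add3,r2:1,r3:Mul2,r4:Mul1
c12: CDB Mul2=49 | r0:7,r1:Add3,r2:1,r3:49,r4:Mul1
c13: - | r0:7,r1:Add3,r2:1,r3:49,r4:Mul1
c14: CDB Add1=56 | r0:7,r1:Add3,r2:1,r3:49,r4:Mul1
c15: - | r0:7,r1:Add3,r2:1,r3:49,r4:Mul1
c16: - | r0:7,r1:Add3,r2:1,r3:49,r4:Mul1
c17: CDB Mul1=49 | r0:7,r1:Add3,r2:1,r3:49,r4:49

STATUS = VALUE 49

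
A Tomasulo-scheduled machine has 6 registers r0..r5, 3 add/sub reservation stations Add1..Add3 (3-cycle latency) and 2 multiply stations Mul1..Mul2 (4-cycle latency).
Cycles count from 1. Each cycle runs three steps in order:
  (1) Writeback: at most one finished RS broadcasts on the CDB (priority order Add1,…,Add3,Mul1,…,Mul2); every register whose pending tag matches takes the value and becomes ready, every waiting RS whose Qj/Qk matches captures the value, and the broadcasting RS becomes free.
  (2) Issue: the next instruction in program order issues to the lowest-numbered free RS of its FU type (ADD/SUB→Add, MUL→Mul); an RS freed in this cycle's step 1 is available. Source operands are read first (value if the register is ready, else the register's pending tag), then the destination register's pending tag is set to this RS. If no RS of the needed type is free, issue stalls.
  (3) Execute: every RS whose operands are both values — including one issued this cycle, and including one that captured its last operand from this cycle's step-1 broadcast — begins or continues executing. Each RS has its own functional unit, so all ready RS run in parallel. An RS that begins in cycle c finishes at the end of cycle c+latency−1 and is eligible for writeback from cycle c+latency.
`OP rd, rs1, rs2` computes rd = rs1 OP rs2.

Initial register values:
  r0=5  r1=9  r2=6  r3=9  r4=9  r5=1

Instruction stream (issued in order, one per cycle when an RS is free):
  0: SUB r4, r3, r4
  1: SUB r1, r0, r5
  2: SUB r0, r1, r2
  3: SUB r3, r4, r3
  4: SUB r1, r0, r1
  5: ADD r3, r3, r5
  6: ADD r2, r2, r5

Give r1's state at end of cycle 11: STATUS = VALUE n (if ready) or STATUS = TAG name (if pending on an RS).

STATUS = VALUE -6

  c1: issue SUB r4<-Add1  regs: r0:5,r1:9,r2:6,r3:9,r4:Add1,r5:1
  c2: issue SUB r1<-Add2  regs: r0:5,r1:Add2,r2:6,r3:9,r4:Add1,r5:1
  c3: issue SUB r0<-Add3  regs: r0:Add3,r1:Add2,r2:6,r3:9,r4:Add1,r5:1
  c4: CDB Add1=0; issue SUB r3<-Add1  regs: r0:Add3,r1:Add2,r2:6,r3:Add1,r4:0,r5:1
  c5: CDB Add2=4; issue SUB r1<-Add2  regs: r0:Add3,r1:Add2,r2:6,r3:Add1,r4:0,r5:1
  c6: stall  regs: r0:Add3,r1:Add2,r2:6,r3:Add1,r4:0,r5:1
  c7: CDB Add1=-9; issue ADD r3<-Add1  regs: r0:Add3,r1:Add2,r2:6,r3:Add1,r4:0,r5:1
  c8: CDB Add3=-2; issue ADD r2<-Add3  regs: r0:-2,r1:Add2,r2:Add3,r3:Add1,r4:0,r5:1
  c9: -  regs: r0:-2,r1:Add2,r2:Add3,r3:Add1,r4:0,r5:1
  c10: CDB Add1=-8  regs: r0:-2,r1:Add2,r2:Add3,r3:-8,r4:0,r5:1
  c11: CDB Add2=-6  regs: r0:-2,r1:-6,r2:Add3,r3:-8,r4:0,r5:1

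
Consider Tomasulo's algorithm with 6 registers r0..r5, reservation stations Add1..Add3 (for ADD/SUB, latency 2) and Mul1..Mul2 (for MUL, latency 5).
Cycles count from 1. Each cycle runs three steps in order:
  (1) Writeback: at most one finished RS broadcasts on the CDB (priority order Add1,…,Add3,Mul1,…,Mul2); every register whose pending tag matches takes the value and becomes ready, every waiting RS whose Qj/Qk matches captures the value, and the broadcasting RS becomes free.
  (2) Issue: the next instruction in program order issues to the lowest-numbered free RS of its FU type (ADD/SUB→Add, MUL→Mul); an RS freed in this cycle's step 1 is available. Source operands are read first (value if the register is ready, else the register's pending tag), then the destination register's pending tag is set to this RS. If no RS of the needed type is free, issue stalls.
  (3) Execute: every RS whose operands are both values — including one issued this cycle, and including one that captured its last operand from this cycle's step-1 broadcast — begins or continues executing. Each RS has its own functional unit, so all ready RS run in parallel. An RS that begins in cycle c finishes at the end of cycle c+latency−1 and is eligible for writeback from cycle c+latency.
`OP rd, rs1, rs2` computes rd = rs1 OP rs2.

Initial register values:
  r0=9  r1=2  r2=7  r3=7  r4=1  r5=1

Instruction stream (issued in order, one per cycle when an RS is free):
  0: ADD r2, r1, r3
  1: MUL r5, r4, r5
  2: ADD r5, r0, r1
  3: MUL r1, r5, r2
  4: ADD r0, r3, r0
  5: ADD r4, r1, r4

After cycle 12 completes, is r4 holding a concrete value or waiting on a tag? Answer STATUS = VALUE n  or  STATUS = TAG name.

cycle 1: issue ADD r2<-Add1 // r0:9,r1:2,r2:Add1,r3:7,r4:1,r5:1
cycle 2: issue MUL r5<-Mul1 // r0:9,r1:2,r2:Add1,r3:7,r4:1,r5:Mul1
cycle 3: CDB Add1=9; issue ADD r5<-Add1 // r0:9,r1:2,r2:9,r3:7,r4:1,r5:Add1
cycle 4: issue MUL r1<-Mul2 // r0:9,r1:Mul2,r2:9,r3:7,r4:1,r5:Add1
cycle 5: CDB Add1=11; issue ADD r0<-Add1 // r0:Add1,r1:Mul2,r2:9,r3:7,r4:1,r5:11
cycle 6: issue ADD r4<-Add2 // r0:Add1,r1:Mul2,r2:9,r3:7,r4:Add2,r5:11
cycle 7: CDB Add1=16 // r0:16,r1:Mul2,r2:9,r3:7,r4:Add2,r5:11
cycle 8: CDB Mul1=1 // r0:16,r1:Mul2,r2:9,r3:7,r4:Add2,r5:11
cycle 9: - // r0:16,r1:Mul2,r2:9,r3:7,r4:Add2,r5:11
cycle 10: CDB Mul2=99 // r0:16,r1:99,r2:9,r3:7,r4:Add2,r5:11
cycle 11: - // r0:16,r1:99,r2:9,r3:7,r4:Add2,r5:11
cycle 12: CDB Add2=100 // r0:16,r1:99,r2:9,r3:7,r4:100,r5:11

STATUS = VALUE 100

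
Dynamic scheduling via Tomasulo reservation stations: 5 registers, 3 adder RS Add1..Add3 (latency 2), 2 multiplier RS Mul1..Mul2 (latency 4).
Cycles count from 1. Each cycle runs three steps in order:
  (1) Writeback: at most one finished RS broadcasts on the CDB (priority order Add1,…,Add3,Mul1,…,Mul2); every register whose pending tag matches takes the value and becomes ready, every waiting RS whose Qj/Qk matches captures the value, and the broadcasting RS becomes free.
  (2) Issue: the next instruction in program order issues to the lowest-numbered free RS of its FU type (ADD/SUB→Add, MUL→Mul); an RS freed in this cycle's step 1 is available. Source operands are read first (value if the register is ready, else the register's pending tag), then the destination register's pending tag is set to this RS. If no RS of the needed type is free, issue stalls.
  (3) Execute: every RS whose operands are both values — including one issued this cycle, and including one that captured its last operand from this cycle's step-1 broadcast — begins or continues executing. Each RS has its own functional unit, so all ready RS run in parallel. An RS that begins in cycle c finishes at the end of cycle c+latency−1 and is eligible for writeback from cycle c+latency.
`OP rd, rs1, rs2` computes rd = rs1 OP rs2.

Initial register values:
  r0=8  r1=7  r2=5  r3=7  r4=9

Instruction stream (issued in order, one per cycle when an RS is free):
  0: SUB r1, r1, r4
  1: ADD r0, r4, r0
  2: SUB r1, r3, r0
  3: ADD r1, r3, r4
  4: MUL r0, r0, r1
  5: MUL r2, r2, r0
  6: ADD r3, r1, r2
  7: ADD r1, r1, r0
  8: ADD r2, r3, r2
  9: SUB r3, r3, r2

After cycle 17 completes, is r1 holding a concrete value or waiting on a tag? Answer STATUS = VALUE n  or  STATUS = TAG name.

STATUS = VALUE 288

  c1: issue SUB r1<-Add1  regs: r0:8,r1:Add1,r2:5,r3:7,r4:9
  c2: issue ADD r0<-Add2  regs: r0:Add2,r1:Add1,r2:5,r3:7,r4:9
  c3: CDB Add1=-2; issue SUB r1<-Add1  regs: r0:Add2,r1:Add1,r2:5,r3:7,r4:9
  c4: CDB Add2=17; issue ADD r1<-Add2  regs: r0:17,r1:Add2,r2:5,r3:7,r4:9
  c5: issue MUL r0<-Mul1  regs: r0:Mul1,r1:Add2,r2:5,r3:7,r4:9
  c6: CDB Add1=-10; issue MUL r2<-Mul2  regs: r0:Mul1,r1:Add2,r2:Mul2,r3:7,r4:9
  c7: CDB Add2=16; issue ADD r3<-Add1  regs: r0:Mul1,r1:16,r2:Mul2,r3:Add1,r4:9
  c8: issue ADD r1<-Add2  regs: r0:Mul1,r1:Add2,r2:Mul2,r3:Add1,r4:9
  c9: issue ADD r2<-Add3  regs: r0:Mul1,r1:Add2,r2:Add3,r3:Add1,r4:9
  c10: stall  regs: r0:Mul1,r1:Add2,r2:Add3,r3:Add1,r4:9
  c11: CDB Mul1=272; stall  regs: r0:272,r1:Add2,r2:Add3,r3:Add1,r4:9
  c12: stall  regs: r0:272,r1:Add2,r2:Add3,r3:Add1,r4:9
  c13: CDB Add2=288; issue SUB r3<-Add2  regs: r0:272,r1:288,r2:Add3,r3:Add2,r4:9
  c14: -  regs: r0:272,r1:288,r2:Add3,r3:Add2,r4:9
  c15: CDB Mul2=1360  regs: r0:272,r1:288,r2:Add3,r3:Add2,r4:9
  c16: -  regs: r0:272,r1:288,r2:Add3,r3:Add2,r4:9
  c17: CDB Add1=1376  regs: r0:272,r1:288,r2:Add3,r3:Add2,r4:9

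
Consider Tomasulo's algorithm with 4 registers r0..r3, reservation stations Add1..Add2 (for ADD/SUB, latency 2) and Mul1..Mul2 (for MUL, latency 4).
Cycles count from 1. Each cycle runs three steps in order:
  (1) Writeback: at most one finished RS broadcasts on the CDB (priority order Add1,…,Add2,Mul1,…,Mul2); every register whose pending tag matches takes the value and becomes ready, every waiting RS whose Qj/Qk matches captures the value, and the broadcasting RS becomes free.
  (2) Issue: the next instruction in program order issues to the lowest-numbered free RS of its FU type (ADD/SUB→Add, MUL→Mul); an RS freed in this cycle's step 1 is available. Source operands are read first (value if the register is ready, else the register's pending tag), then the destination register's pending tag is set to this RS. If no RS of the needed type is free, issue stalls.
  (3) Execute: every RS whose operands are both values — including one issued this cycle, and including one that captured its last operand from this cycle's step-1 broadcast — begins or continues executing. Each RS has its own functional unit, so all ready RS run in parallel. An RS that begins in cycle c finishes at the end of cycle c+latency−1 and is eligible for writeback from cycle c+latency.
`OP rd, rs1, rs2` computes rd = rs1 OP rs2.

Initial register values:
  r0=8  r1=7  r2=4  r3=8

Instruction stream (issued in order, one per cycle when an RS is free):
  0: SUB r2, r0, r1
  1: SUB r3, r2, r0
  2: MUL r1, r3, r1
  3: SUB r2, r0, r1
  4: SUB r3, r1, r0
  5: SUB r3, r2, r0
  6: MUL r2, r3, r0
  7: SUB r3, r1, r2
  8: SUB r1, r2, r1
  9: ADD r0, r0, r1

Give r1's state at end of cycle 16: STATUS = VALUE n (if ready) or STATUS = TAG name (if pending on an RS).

STATUS = TAG Add2

cycle 1: issue SUB r2<-Add1 // r0:8,r1:7,r2:Add1,r3:8
cycle 2: issue SUB r3<-Add2 // r0:8,r1:7,r2:Add1,r3:Add2
cycle 3: CDB Add1=1; issue MUL r1<-Mul1 // r0:8,r1:Mul1,r2:1,r3:Add2
cycle 4: issue SUB r2<-Add1 // r0:8,r1:Mul1,r2:Add1,r3:Add2
cycle 5: CDB Add2=-7; issue SUB r3<-Add2 // r0:8,r1:Mul1,r2:Add1,r3:Add2
cycle 6: stall // r0:8,r1:Mul1,r2:Add1,r3:Add2
cycle 7: stall // r0:8,r1:Mul1,r2:Add1,r3:Add2
cycle 8: stall // r0:8,r1:Mul1,r2:Add1,r3:Add2
cycle 9: CDB Mul1=-49; stall // r0:8,r1:-49,r2:Add1,r3:Add2
cycle 10: stall // r0:8,r1:-49,r2:Add1,r3:Add2
cycle 11: CDB Add1=57; issue SUB r3<-Add1 // r0:8,r1:-49,r2:57,r3:Add1
cycle 12: CDB Add2=-57; issue MUL r2<-Mul1 // r0:8,r1:-49,r2:Mul1,r3:Add1
cycle 13: CDB Add1=49; issue SUB r3<-Add1 // r0:8,r1:-49,r2:Mul1,r3:Add1
cycle 14: issue SUB r1<-Add2 // r0:8,r1:Add2,r2:Mul1,r3:Add1
cycle 15: stall // r0:8,r1:Add2,r2:Mul1,r3:Add1
cycle 16: stall // r0:8,r1:Add2,r2:Mul1,r3:Add1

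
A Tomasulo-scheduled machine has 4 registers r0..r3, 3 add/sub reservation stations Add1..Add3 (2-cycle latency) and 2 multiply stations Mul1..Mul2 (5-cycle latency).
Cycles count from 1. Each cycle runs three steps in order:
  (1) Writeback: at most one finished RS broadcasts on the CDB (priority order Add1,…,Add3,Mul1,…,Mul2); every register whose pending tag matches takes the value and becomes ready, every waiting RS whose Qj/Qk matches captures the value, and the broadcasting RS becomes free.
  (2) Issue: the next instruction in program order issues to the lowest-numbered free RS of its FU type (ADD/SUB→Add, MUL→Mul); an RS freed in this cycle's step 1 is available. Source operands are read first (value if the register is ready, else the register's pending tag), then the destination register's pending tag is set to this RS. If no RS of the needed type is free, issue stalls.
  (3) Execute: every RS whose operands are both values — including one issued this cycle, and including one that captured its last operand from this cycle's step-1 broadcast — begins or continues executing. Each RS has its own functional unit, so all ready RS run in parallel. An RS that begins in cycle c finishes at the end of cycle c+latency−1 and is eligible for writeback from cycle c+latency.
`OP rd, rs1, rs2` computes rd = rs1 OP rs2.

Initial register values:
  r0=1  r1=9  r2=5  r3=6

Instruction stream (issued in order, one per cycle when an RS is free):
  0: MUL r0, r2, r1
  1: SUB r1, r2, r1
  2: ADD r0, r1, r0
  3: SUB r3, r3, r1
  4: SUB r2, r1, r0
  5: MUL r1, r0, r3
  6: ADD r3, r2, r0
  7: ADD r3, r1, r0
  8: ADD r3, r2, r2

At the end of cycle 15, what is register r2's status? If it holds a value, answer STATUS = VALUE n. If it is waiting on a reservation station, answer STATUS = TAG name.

STATUS = VALUE -45

  c1: issue MUL r0<-Mul1  regs: r0:Mul1,r1:9,r2:5,r3:6
  c2: issue SUB r1<-Add1  regs: r0:Mul1,r1:Add1,r2:5,r3:6
  c3: issue ADD r0<-Add2  regs: r0:Add2,r1:Add1,r2:5,r3:6
  c4: CDB Add1=-4; issue SUB r3<-Add1  regs: r0:Add2,r1:-4,r2:5,r3:Add1
  c5: issue SUB r2<-Add3  regs: r0:Add2,r1:-4,r2:Add3,r3:Add1
  c6: CDB Add1=10; issue MUL r1<-Mul2  regs: r0:Add2,r1:Mul2,r2:Add3,r3:10
  c7: CDB Mul1=45; issue ADD r3<-Add1  regs: r0:Add2,r1:Mul2,r2:Add3,r3:Add1
  c8: stall  regs: r0:Add2,r1:Mul2,r2:Add3,r3:Add1
  c9: CDB Add2=41; issue ADD r3<-Add2  regs: r0:41,r1:Mul2,r2:Add3,r3:Add2
  c10: stall  regs: r0:41,r1:Mul2,r2:Add3,r3:Add2
  c11: CDB Add3=-45; issue ADD r3<-Add3  regs: r0:41,r1:Mul2,r2:-45,r3:Add3
  c12: -  regs: r0:41,r1:Mul2,r2:-45,r3:Add3
  c13: CDB Add1=-4  regs: r0:41,r1:Mul2,r2:-45,r3:Add3
  c14: CDB Add3=-90  regs: r0:41,r1:Mul2,r2:-45,r3:-90
  c15: CDB Mul2=410  regs: r0:41,r1:410,r2:-45,r3:-90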